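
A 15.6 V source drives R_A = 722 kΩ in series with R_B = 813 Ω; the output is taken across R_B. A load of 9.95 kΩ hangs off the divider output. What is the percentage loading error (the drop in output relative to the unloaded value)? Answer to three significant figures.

The divider's output (Thévenin) resistance is R_A‖R_B = 812.1 Ω.
Fractional drop under load = R_th/(R_th + R_L) = 812.1 / (812.1 + 9950) = 0.07546.
So the output falls by 7.55 %.

7.55 %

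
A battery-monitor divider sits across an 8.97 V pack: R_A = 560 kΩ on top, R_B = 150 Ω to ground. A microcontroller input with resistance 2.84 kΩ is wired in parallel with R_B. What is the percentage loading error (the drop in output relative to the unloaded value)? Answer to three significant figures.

The divider's output (Thévenin) resistance is R_A‖R_B = 150.0 Ω.
Fractional drop under load = R_th/(R_th + R_L) = 150.0 / (150.0 + 2840) = 0.05015.
So the output falls by 5.02 %.

5.02 %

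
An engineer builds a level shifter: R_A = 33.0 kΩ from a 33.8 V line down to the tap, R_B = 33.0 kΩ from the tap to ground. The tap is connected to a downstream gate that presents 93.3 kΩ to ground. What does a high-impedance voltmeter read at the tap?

V_out ≈ 14.4 V

The load sits in parallel with R_B: R_B‖R_L = (33.0 × 93.3) / (33.0 + 93.3) = 24.38 kΩ.
V_out = 33.8 × 24.38 / (33.0 + 24.38) = 33.8 × 24.38/57.38 = 14.4 V.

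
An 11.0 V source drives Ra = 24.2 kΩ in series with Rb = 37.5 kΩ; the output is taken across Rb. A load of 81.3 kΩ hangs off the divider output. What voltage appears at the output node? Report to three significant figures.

The load sits in parallel with Rb: Rb‖R_L = (37.5 × 81.3) / (37.5 + 81.3) = 25.66 kΩ.
V_out = 11.0 × 25.66 / (24.2 + 25.66) = 11.0 × 25.66/49.86 = 5.66 V.

V_out ≈ 5.66 V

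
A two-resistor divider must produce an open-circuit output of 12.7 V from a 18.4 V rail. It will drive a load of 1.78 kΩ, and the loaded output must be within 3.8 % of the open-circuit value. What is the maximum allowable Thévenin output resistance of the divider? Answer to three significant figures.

Loading drop = R_th/(R_th + R_L) ≤ 0.0380, so R_th ≤ R_L · ε/(1−ε) = 1.78 kΩ × 0.0380/0.9620 = 70.3 Ω.
(Any R1, R2 with R2/(R1+R2) = 0.690 and R1‖R2 ≤ 70.3 Ω will meet the spec.)

R_th ≤ 70.3 Ω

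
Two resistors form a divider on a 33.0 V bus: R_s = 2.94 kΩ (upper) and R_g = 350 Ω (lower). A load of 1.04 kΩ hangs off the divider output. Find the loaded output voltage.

V_out ≈ 2.70 V

The load sits in parallel with R_g: R_g‖R_L = (350 × 1040) / (350 + 1040) = 261.9 Ω.
V_out = 33.0 × 261.9 / (2940 + 261.9) = 33.0 × 261.9/3202 = 2.70 V.
(Unloaded it would have been 3.51 V.)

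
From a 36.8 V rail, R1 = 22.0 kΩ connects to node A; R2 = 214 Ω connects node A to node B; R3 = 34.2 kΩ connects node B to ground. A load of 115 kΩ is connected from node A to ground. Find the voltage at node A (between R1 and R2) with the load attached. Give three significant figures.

V ≈ 20.1 V

Below node A the series string R2+R3 = 34410 Ω sits in parallel with the 115000 Ω load: 26490 Ω.
V_A = 36.8 × 26490/(22000 + 26490) = 20.1 V.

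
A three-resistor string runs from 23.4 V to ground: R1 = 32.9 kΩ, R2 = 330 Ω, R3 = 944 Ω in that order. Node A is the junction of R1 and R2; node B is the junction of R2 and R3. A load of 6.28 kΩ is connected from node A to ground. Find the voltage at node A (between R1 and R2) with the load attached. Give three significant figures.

Below node A the series string R2+R3 = 1274 Ω sits in parallel with the 6280 Ω load: 1059 Ω.
V_A = 23.4 × 1059/(32900 + 1059) = 0.730 V.

V ≈ 0.730 V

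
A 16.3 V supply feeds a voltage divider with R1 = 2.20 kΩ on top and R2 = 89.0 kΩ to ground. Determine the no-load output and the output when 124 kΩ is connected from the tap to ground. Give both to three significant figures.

Unloaded: 15.9 V; loaded: 15.6 V

Open-circuit: V = 16.3 × 89.0/(2.20 + 89.0) = 15.9 V.
With the load, R2 becomes R2‖R_L = 51.81 kΩ, so V = 16.3 × 51.81/54.01 = 15.6 V.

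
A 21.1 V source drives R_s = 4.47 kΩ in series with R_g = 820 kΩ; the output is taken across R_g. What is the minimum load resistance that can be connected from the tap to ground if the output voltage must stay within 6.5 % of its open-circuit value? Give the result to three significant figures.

Output resistance R_th = R_s‖R_g = (4.47 × 820)/824.5 = 4.446 kΩ.
The fractional drop is R_th/(R_th + R_L); requiring this ≤ 0.0650 gives R_L ≥ R_th(1/0.0650 − 1) = 4.446 × 14.38 = 64.0 kΩ.

R_L(min) ≈ 64.0 kΩ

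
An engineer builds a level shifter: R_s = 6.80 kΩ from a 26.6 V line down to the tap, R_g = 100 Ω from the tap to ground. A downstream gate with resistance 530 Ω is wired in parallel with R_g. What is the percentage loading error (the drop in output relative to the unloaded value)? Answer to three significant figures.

Unloaded V = 26.6 × 100/6900 = 0.3855 V.
Loaded: R_g‖R_L = 84.13 Ω, giving V = 26.6 × 84.13/6884 = 0.3251 V.
Drop = (0.3855 − 0.3251) / 0.3855 = 15.7 %.

15.7 %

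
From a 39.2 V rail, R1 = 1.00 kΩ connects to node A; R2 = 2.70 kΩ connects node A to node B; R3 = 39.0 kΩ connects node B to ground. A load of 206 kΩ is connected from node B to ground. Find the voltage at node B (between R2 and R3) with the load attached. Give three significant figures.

At node B, R3 is in parallel with the load: R3‖R_L = 32.79 kΩ.
Below node A the resistance is R2 + (R3‖R_L) = 35.49 kΩ, so V_A = 39.2 × 35.49/36.49 = 38.13 V.
Then V_B = V_A × (R3‖R_L)/(R2 + R3‖R_L) = 38.13 × 32.79/35.49 = 35.2 V.

V ≈ 35.2 V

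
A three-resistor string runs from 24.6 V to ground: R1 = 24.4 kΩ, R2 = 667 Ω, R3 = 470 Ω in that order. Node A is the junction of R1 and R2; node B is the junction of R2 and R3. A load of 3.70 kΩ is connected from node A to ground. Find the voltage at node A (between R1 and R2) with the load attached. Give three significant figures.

Below node A the series string R2+R3 = 1137 Ω sits in parallel with the 3700 Ω load: 869.7 Ω.
V_A = 24.6 × 869.7/(24400 + 869.7) = 0.847 V.

V ≈ 0.847 V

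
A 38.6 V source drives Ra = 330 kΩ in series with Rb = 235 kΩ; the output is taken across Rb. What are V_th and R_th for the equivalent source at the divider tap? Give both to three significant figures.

V_th = 16.1 V, R_th = 137 kΩ

V_th is the open-circuit tap voltage: 38.6 × 235/(330 + 235) = 16.1 V.
With the supply zeroed, Ra and Rb appear in parallel from the tap: R_th = Ra‖Rb = (330 × 235)/565.0 = 137 kΩ.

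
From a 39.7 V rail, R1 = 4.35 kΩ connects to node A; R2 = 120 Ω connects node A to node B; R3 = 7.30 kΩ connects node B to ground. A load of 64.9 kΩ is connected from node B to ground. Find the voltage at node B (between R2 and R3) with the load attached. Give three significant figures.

V ≈ 23.6 V

At node B, R3 is in parallel with the load: R3‖R_L = 6562 Ω.
Below node A the resistance is R2 + (R3‖R_L) = 6682 Ω, so V_A = 39.7 × 6682/11030 = 24.05 V.
Then V_B = V_A × (R3‖R_L)/(R2 + R3‖R_L) = 24.05 × 6562/6682 = 23.6 V.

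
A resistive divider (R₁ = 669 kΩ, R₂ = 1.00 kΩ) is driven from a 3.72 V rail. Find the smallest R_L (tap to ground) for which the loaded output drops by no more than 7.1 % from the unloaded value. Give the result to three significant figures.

Output resistance R_th = R₁‖R₂ = (669000 × 1000)/670000 = 998.5 Ω.
The fractional drop is R_th/(R_th + R_L); requiring this ≤ 0.0710 gives R_L ≥ R_th(1/0.0710 − 1) = 998.5 × 13.08 = 13.1 kΩ.

R_L(min) ≈ 13.1 kΩ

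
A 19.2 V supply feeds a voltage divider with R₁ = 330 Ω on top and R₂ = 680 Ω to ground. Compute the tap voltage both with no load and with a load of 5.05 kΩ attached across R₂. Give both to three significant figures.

Unloaded: 12.9 V; loaded: 12.4 V

Open-circuit: V = 19.2 × 680/(330 + 680) = 12.9 V.
With the load, R₂ becomes R₂‖R_L = 599.3 Ω, so V = 19.2 × 599.3/929.3 = 12.4 V.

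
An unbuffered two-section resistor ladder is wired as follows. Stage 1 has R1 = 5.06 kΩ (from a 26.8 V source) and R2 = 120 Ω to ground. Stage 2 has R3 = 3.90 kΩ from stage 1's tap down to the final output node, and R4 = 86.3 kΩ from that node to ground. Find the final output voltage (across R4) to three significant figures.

V_out ≈ 0.593 V

Stage 2 presents R3+R4 = 90200 Ω as a load on stage 1's tap.
Stage 1's lower leg becomes R2‖(R3+R4) = 119.8 Ω, so V_mid = 26.8 × 119.8/5180 = 0.6200 V.
Stage 2 is itself unloaded: V_out = V_mid × R4/(R3+R4) = 0.6200 × 86300/90200 = 0.593 V.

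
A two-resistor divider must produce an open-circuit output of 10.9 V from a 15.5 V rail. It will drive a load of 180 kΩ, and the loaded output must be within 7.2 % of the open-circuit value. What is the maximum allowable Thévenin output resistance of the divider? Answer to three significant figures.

Loading drop = R_th/(R_th + R_L) ≤ 0.0720, so R_th ≤ R_L · ε/(1−ε) = 180 kΩ × 0.0720/0.9280 = 14.0 kΩ.
(Any R1, R2 with R2/(R1+R2) = 0.703 and R1‖R2 ≤ 14.0 kΩ will meet the spec.)

R_th ≤ 14.0 kΩ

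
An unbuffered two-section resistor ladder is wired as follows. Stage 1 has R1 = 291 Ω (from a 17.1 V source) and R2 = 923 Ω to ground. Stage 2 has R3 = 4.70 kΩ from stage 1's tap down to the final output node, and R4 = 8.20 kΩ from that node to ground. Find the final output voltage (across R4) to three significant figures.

Stage 2 presents R3+R4 = 12900 Ω as a load on stage 1's tap.
Stage 1's lower leg becomes R2‖(R3+R4) = 861.4 Ω, so V_mid = 17.1 × 861.4/1152 = 12.78 V.
Stage 2 is itself unloaded: V_out = V_mid × R4/(R3+R4) = 12.78 × 8200/12900 = 8.12 V.

V_out ≈ 8.12 V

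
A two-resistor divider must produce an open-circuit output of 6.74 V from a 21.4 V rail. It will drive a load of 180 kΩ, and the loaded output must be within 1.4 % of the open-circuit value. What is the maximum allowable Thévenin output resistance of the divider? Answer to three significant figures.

Loading drop = R_th/(R_th + R_L) ≤ 0.0140, so R_th ≤ R_L · ε/(1−ε) = 180 kΩ × 0.0140/0.9860 = 2.56 kΩ.
(Any R1, R2 with R2/(R1+R2) = 0.315 and R1‖R2 ≤ 2.56 kΩ will meet the spec.)

R_th ≤ 2.56 kΩ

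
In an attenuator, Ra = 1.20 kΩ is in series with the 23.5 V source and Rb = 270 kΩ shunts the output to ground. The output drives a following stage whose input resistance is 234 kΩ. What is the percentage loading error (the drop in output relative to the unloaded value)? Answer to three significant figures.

0.508 %

The divider's output (Thévenin) resistance is Ra‖Rb = 1.195 kΩ.
Fractional drop under load = R_th/(R_th + R_L) = 1.195 / (1.195 + 234) = 0.005080.
So the output falls by 0.508 %.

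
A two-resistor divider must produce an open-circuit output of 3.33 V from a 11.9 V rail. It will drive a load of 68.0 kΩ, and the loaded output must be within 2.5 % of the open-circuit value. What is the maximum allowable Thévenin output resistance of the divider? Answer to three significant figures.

R_th ≤ 1.74 kΩ

Loading drop = R_th/(R_th + R_L) ≤ 0.0250, so R_th ≤ R_L · ε/(1−ε) = 68.0 kΩ × 0.0250/0.9750 = 1.74 kΩ.
(Any R1, R2 with R2/(R1+R2) = 0.280 and R1‖R2 ≤ 1.74 kΩ will meet the spec.)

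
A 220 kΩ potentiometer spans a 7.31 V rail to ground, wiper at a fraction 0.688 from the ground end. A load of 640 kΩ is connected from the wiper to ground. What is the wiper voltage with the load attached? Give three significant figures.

V ≈ 4.68 V

The wiper splits the pot into (1−α)R = 68.64 kΩ above and αR = 151.4 kΩ below.
Lower section ‖ load = 122.4 kΩ.
V_wiper = 7.31 × 122.4/(68.64 + 122.4) = 4.68 V.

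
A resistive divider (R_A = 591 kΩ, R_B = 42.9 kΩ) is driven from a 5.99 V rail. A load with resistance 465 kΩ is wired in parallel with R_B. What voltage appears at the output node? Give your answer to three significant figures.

V_out ≈ 0.373 V

The load sits in parallel with R_B: R_B‖R_L = (42.9 × 465) / (42.9 + 465) = 39.28 kΩ.
V_out = 5.99 × 39.28 / (591 + 39.28) = 5.99 × 39.28/630.3 = 0.373 V.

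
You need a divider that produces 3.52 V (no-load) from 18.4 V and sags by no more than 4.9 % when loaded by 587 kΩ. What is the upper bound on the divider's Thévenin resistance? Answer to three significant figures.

Loading drop = R_th/(R_th + R_L) ≤ 0.0490, so R_th ≤ R_L · ε/(1−ε) = 587 kΩ × 0.0490/0.9510 = 30.2 kΩ.
(Any R1, R2 with R2/(R1+R2) = 0.191 and R1‖R2 ≤ 30.2 kΩ will meet the spec.)

R_th ≤ 30.2 kΩ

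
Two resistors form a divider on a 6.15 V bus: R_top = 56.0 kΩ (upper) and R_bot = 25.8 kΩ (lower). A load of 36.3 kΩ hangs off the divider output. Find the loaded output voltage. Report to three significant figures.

The load sits in parallel with R_bot: R_bot‖R_L = (25.8 × 36.3) / (25.8 + 36.3) = 15.08 kΩ.
V_out = 6.15 × 15.08 / (56.0 + 15.08) = 6.15 × 15.08/71.08 = 1.30 V.

V_out ≈ 1.30 V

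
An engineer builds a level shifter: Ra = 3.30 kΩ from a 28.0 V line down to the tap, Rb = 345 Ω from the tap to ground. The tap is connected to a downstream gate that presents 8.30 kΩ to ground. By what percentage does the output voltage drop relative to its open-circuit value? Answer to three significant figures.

3.63 %

The divider's output (Thévenin) resistance is Ra‖Rb = 312.3 Ω.
Fractional drop under load = R_th/(R_th + R_L) = 312.3 / (312.3 + 8300) = 0.03627.
So the output falls by 3.63 %.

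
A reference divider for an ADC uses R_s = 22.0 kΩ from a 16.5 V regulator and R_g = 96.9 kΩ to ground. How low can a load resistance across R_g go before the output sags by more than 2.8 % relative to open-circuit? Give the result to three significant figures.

R_L(min) ≈ 622 kΩ

Output resistance R_th = R_s‖R_g = (22.0 × 96.9)/118.9 = 17.93 kΩ.
The fractional drop is R_th/(R_th + R_L); requiring this ≤ 0.0280 gives R_L ≥ R_th(1/0.0280 − 1) = 17.93 × 34.71 = 622 kΩ.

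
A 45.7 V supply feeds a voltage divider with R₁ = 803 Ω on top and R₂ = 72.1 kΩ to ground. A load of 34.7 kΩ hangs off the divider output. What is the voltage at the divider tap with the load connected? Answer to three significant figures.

The load sits in parallel with R₂: R₂‖R_L = (72100 × 34700) / (72100 + 34700) = 23430 Ω.
V_out = 45.7 × 23430 / (803 + 23430) = 45.7 × 23430/24230 = 44.2 V.

V_out ≈ 44.2 V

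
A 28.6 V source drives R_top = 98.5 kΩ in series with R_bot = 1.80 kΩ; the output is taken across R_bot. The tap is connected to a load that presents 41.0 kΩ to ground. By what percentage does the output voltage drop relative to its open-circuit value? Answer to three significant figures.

4.13 %

The divider's output (Thévenin) resistance is R_top‖R_bot = 1.768 kΩ.
Fractional drop under load = R_th/(R_th + R_L) = 1.768 / (1.768 + 41.0) = 0.04133.
So the output falls by 4.13 %.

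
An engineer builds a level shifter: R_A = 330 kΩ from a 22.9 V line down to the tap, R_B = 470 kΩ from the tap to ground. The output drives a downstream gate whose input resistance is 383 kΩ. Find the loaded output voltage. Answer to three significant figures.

V_out ≈ 8.93 V

The load sits in parallel with R_B: R_B‖R_L = (470 × 383) / (470 + 383) = 211.0 kΩ.
V_out = 22.9 × 211.0 / (330 + 211.0) = 22.9 × 211.0/541.0 = 8.93 V.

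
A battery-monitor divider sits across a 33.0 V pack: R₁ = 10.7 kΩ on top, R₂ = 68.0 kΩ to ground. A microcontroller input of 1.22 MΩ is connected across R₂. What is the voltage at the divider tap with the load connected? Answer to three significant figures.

V_out ≈ 28.3 V

The load sits in parallel with R₂: R₂‖R_L = (68.0 × 1220) / (68.0 + 1220) = 64.41 kΩ.
V_out = 33.0 × 64.41 / (10.7 + 64.41) = 33.0 × 64.41/75.11 = 28.3 V.
(Unloaded it would have been 28.5 V.)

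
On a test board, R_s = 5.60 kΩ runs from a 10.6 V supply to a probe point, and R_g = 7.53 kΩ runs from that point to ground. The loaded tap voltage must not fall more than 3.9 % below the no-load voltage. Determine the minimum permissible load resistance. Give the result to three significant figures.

Output resistance R_th = R_s‖R_g = (5.60 × 7.53)/13.13 = 3.212 kΩ.
The fractional drop is R_th/(R_th + R_L); requiring this ≤ 0.0390 gives R_L ≥ R_th(1/0.0390 − 1) = 3.212 × 24.64 = 79.1 kΩ.

R_L(min) ≈ 79.1 kΩ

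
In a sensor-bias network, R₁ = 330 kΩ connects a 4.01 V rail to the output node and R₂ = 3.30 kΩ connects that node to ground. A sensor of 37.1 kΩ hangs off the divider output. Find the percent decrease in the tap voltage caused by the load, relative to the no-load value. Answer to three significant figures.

8.09 %

The divider's output (Thévenin) resistance is R₁‖R₂ = 3.267 kΩ.
Fractional drop under load = R_th/(R_th + R_L) = 3.267 / (3.267 + 37.1) = 0.08094.
So the output falls by 8.09 %.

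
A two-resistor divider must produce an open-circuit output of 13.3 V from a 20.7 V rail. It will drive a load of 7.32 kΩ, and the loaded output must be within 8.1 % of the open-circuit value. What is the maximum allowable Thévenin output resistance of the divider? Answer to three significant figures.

Loading drop = R_th/(R_th + R_L) ≤ 0.0810, so R_th ≤ R_L · ε/(1−ε) = 7.32 kΩ × 0.0810/0.9190 = 645 Ω.
(Any R1, R2 with R2/(R1+R2) = 0.643 and R1‖R2 ≤ 645 Ω will meet the spec.)

R_th ≤ 645 Ω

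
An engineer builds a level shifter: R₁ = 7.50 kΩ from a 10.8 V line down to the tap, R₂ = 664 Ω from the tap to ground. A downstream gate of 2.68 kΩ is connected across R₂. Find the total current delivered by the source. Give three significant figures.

I ≈ 1.34 mA

R₂‖R_L = 532.2 Ω, so the source sees R₁ + R₂‖R_L = 8032 Ω.
I = 10.8 V / 8032 Ω = 1.34 mA.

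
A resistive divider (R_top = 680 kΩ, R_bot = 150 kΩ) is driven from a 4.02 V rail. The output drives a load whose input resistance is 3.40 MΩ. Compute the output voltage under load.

V_out ≈ 0.701 V

The load sits in parallel with R_bot: R_bot‖R_L = (150 × 3400) / (150 + 3400) = 143.7 kΩ.
V_out = 4.02 × 143.7 / (680 + 143.7) = 4.02 × 143.7/823.7 = 0.701 V.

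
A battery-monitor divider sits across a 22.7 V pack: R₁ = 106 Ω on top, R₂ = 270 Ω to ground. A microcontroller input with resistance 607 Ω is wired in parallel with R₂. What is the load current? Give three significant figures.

I_L ≈ 23.9 mA

R₂‖R_L = 186.9 Ω; V_out = 22.7 × 186.9/292.9 = 14.48 V.
I_L = V_out / R_L = 14.48 / 607 Ω = 23.9 mA.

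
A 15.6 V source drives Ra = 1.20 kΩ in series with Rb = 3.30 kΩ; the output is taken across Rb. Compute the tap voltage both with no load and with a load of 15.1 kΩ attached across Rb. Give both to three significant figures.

Unloaded: 11.4 V; loaded: 10.8 V

Open-circuit: V = 15.6 × 3.30/(1.20 + 3.30) = 11.4 V.
With the load, Rb becomes Rb‖R_L = 2.708 kΩ, so V = 15.6 × 2.708/3.908 = 10.8 V.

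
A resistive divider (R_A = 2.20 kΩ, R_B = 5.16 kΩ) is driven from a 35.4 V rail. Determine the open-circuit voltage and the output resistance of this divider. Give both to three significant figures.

V_th = 24.8 V, R_th = 1.54 kΩ

V_th is the open-circuit tap voltage: 35.4 × 5.16/(2.20 + 5.16) = 24.8 V.
With the supply zeroed, R_A and R_B appear in parallel from the tap: R_th = R_A‖R_B = (2.20 × 5.16)/7.360 = 1.54 kΩ.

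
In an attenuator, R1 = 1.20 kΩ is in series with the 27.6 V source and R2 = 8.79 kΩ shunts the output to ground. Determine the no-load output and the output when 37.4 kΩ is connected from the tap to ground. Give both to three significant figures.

Unloaded: 24.3 V; loaded: 23.6 V

Open-circuit: V = 27.6 × 8.79/(1.20 + 8.79) = 24.3 V.
With the load, R2 becomes R2‖R_L = 7.117 kΩ, so V = 27.6 × 7.117/8.317 = 23.6 V.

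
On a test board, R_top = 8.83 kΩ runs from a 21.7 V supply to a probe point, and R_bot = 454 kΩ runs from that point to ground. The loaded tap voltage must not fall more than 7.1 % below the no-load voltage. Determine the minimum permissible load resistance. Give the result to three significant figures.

Output resistance R_th = R_top‖R_bot = (8.83 × 454)/462.8 = 8.662 kΩ.
The fractional drop is R_th/(R_th + R_L); requiring this ≤ 0.0710 gives R_L ≥ R_th(1/0.0710 − 1) = 8.662 × 13.08 = 113 kΩ.

R_L(min) ≈ 113 kΩ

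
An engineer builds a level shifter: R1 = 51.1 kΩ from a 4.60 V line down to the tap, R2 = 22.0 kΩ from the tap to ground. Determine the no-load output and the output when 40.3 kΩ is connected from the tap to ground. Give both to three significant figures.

Unloaded: 1.38 V; loaded: 1.00 V

Open-circuit: V = 4.60 × 22.0/(51.1 + 22.0) = 1.38 V.
With the load, R2 becomes R2‖R_L = 14.23 kΩ, so V = 4.60 × 14.23/65.33 = 1.00 V.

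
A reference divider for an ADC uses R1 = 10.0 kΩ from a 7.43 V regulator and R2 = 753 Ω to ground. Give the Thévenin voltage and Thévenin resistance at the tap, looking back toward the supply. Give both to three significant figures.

V_th = 0.520 V, R_th = 700 Ω

V_th is the open-circuit tap voltage: 7.43 × 753/(10000 + 753) = 0.520 V.
With the supply zeroed, R1 and R2 appear in parallel from the tap: R_th = R1‖R2 = (10000 × 753)/10750 = 700 Ω.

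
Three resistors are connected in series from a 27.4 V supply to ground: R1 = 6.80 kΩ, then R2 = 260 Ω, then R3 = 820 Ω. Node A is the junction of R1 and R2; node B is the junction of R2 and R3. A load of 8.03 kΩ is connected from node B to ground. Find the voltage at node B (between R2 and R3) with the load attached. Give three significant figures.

V ≈ 2.61 V

At node B, R3 is in parallel with the load: R3‖R_L = 744.0 Ω.
Below node A the resistance is R2 + (R3‖R_L) = 1004 Ω, so V_A = 27.4 × 1004/7804 = 3.525 V.
Then V_B = V_A × (R3‖R_L)/(R2 + R3‖R_L) = 3.525 × 744.0/1004 = 2.61 V.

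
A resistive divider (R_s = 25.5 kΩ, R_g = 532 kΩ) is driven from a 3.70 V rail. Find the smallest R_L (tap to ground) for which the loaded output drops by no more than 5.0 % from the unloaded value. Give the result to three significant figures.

Output resistance R_th = R_s‖R_g = (25.5 × 532)/557.5 = 24.33 kΩ.
The fractional drop is R_th/(R_th + R_L); requiring this ≤ 0.0500 gives R_L ≥ R_th(1/0.0500 − 1) = 24.33 × 19.00 = 462 kΩ.

R_L(min) ≈ 462 kΩ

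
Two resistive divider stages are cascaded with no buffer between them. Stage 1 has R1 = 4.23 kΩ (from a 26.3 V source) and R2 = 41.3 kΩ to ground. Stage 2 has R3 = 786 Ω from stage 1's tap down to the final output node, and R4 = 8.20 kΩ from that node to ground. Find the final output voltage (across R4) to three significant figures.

V_out ≈ 15.3 V

Stage 2 presents R3+R4 = 8986 Ω as a load on stage 1's tap.
Stage 1's lower leg becomes R2‖(R3+R4) = 7380 Ω, so V_mid = 26.3 × 7380/11610 = 16.72 V.
Stage 2 is itself unloaded: V_out = V_mid × R4/(R3+R4) = 16.72 × 8200/8986 = 15.3 V.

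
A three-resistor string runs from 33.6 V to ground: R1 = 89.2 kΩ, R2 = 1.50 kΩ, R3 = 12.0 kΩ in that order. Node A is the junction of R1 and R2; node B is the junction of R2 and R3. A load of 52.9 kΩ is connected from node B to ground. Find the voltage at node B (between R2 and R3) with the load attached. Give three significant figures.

At node B, R3 is in parallel with the load: R3‖R_L = 9.781 kΩ.
Below node A the resistance is R2 + (R3‖R_L) = 11.28 kΩ, so V_A = 33.6 × 11.28/100.5 = 3.772 V.
Then V_B = V_A × (R3‖R_L)/(R2 + R3‖R_L) = 3.772 × 9.781/11.28 = 3.27 V.

V ≈ 3.27 V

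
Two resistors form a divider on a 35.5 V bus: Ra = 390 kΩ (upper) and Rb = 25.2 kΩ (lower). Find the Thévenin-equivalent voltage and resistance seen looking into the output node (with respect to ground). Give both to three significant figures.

V_th = 2.15 V, R_th = 23.7 kΩ

V_th is the open-circuit tap voltage: 35.5 × 25.2/(390 + 25.2) = 2.15 V.
With the supply zeroed, Ra and Rb appear in parallel from the tap: R_th = Ra‖Rb = (390 × 25.2)/415.2 = 23.7 kΩ.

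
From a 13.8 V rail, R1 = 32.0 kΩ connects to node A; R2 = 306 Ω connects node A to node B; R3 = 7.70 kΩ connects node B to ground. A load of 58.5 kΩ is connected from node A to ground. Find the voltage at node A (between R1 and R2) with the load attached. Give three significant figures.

Below node A the series string R2+R3 = 8006 Ω sits in parallel with the 58500 Ω load: 7042 Ω.
V_A = 13.8 × 7042/(32000 + 7042) = 2.49 V.

V ≈ 2.49 V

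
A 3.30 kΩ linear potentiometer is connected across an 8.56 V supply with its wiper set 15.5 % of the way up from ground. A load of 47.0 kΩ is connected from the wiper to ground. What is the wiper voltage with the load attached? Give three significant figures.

V ≈ 1.31 V

The wiper splits the pot into (1−α)R = 2788 Ω above and αR = 511.5 Ω below.
Lower section ‖ load = 506.0 Ω.
V_wiper = 8.56 × 506.0/(2788 + 506.0) = 1.31 V.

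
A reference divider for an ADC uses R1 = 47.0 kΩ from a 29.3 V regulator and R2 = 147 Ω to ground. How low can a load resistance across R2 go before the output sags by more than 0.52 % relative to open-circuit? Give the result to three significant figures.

R_L(min) ≈ 28.0 kΩ

Output resistance R_th = R1‖R2 = (47000 × 147)/47150 = 146.5 Ω.
The fractional drop is R_th/(R_th + R_L); requiring this ≤ 0.00520 gives R_L ≥ R_th(1/0.00520 − 1) = 146.5 × 191.3 = 28.0 kΩ.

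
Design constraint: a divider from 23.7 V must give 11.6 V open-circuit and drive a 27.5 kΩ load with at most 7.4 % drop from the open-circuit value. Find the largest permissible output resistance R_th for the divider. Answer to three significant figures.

R_th ≤ 2.20 kΩ

Loading drop = R_th/(R_th + R_L) ≤ 0.0740, so R_th ≤ R_L · ε/(1−ε) = 27.5 kΩ × 0.0740/0.9260 = 2.20 kΩ.
(Any R1, R2 with R2/(R1+R2) = 0.489 and R1‖R2 ≤ 2.20 kΩ will meet the spec.)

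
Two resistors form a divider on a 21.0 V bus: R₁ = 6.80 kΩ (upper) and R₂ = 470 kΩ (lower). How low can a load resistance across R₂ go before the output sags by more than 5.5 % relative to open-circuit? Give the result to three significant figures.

R_L(min) ≈ 115 kΩ

Output resistance R_th = R₁‖R₂ = (6.80 × 470)/476.8 = 6.703 kΩ.
The fractional drop is R_th/(R_th + R_L); requiring this ≤ 0.0550 gives R_L ≥ R_th(1/0.0550 − 1) = 6.703 × 17.18 = 115 kΩ.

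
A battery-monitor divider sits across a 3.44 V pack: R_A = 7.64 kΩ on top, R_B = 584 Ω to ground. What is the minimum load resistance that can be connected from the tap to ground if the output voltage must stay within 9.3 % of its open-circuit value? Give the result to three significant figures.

R_L(min) ≈ 5.29 kΩ

Output resistance R_th = R_A‖R_B = (7640 × 584)/8224 = 542.5 Ω.
The fractional drop is R_th/(R_th + R_L); requiring this ≤ 0.0930 gives R_L ≥ R_th(1/0.0930 − 1) = 542.5 × 9.753 = 5.29 kΩ.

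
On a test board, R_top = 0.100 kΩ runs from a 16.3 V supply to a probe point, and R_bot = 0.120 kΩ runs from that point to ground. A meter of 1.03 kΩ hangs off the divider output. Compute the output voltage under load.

V_out ≈ 8.44 V

The load sits in parallel with R_bot: R_bot‖R_L = (120 × 1030) / (120 + 1030) = 107.5 Ω.
V_out = 16.3 × 107.5 / (100 + 107.5) = 16.3 × 107.5/207.5 = 8.44 V.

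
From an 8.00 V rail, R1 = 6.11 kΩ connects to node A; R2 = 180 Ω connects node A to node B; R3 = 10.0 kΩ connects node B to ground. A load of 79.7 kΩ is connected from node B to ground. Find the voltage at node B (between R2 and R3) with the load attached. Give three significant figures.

At node B, R3 is in parallel with the load: R3‖R_L = 8885 Ω.
Below node A the resistance is R2 + (R3‖R_L) = 9065 Ω, so V_A = 8.00 × 9065/15180 = 4.779 V.
Then V_B = V_A × (R3‖R_L)/(R2 + R3‖R_L) = 4.779 × 8885/9065 = 4.68 V.

V ≈ 4.68 V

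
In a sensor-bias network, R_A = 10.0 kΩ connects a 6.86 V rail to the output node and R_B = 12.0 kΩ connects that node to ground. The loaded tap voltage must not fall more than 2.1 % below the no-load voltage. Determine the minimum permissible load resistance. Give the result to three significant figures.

R_L(min) ≈ 254 kΩ

Output resistance R_th = R_A‖R_B = (10.0 × 12.0)/22.00 = 5.455 kΩ.
The fractional drop is R_th/(R_th + R_L); requiring this ≤ 0.0210 gives R_L ≥ R_th(1/0.0210 − 1) = 5.455 × 46.62 = 254 kΩ.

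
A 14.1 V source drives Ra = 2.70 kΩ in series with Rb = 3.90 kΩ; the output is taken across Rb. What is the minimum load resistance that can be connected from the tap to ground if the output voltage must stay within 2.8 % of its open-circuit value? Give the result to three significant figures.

Output resistance R_th = Ra‖Rb = (2.70 × 3.90)/6.600 = 1.595 kΩ.
The fractional drop is R_th/(R_th + R_L); requiring this ≤ 0.0280 gives R_L ≥ R_th(1/0.0280 − 1) = 1.595 × 34.71 = 55.4 kΩ.

R_L(min) ≈ 55.4 kΩ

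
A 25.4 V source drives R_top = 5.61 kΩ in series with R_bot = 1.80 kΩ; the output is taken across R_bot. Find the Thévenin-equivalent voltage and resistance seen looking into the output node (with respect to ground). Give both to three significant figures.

V_th = 6.17 V, R_th = 1.36 kΩ

V_th is the open-circuit tap voltage: 25.4 × 1.80/(5.61 + 1.80) = 6.17 V.
With the supply zeroed, R_top and R_bot appear in parallel from the tap: R_th = R_top‖R_bot = (5.61 × 1.80)/7.410 = 1.36 kΩ.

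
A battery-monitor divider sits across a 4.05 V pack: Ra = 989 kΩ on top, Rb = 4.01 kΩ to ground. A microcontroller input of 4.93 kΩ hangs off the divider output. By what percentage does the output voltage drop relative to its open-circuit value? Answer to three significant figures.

44.8 %

Unloaded V = 4.05 × 4.01/993.0 = 0.01635 V.
Loaded: Rb‖R_L = 2.211 kΩ, giving V = 4.05 × 2.211/991.2 = 0.009035 V.
Drop = (0.01635 − 0.009035) / 0.01635 = 44.8 %.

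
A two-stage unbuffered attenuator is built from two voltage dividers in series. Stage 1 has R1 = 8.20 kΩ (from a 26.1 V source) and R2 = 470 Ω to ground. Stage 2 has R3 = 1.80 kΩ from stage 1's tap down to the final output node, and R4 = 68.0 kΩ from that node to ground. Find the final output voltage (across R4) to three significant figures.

V_out ≈ 1.37 V

Stage 2 presents R3+R4 = 69800 Ω as a load on stage 1's tap.
Stage 1's lower leg becomes R2‖(R3+R4) = 466.9 Ω, so V_mid = 26.1 × 466.9/8667 = 1.406 V.
Stage 2 is itself unloaded: V_out = V_mid × R4/(R3+R4) = 1.406 × 68000/69800 = 1.37 V.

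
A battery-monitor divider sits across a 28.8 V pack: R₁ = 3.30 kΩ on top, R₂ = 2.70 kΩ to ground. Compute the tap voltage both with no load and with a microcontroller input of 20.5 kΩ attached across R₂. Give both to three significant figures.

Open-circuit: V = 28.8 × 2.70/(3.30 + 2.70) = 13.0 V.
With the load, R₂ becomes R₂‖R_L = 2.386 kΩ, so V = 28.8 × 2.386/5.686 = 12.1 V.

Unloaded: 13.0 V; loaded: 12.1 V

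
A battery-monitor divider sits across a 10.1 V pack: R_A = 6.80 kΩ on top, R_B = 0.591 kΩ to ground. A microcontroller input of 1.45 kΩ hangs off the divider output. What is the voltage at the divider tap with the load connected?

V_out ≈ 0.587 V

The load sits in parallel with R_B: R_B‖R_L = (591 × 1450) / (591 + 1450) = 419.9 Ω.
V_out = 10.1 × 419.9 / (6800 + 419.9) = 10.1 × 419.9/7220 = 0.587 V.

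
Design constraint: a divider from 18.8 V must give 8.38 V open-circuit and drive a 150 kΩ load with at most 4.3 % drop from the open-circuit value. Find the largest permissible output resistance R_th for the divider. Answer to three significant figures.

R_th ≤ 6.74 kΩ

Loading drop = R_th/(R_th + R_L) ≤ 0.0430, so R_th ≤ R_L · ε/(1−ε) = 150 kΩ × 0.0430/0.9570 = 6.74 kΩ.
(Any R1, R2 with R2/(R1+R2) = 0.446 and R1‖R2 ≤ 6.74 kΩ will meet the spec.)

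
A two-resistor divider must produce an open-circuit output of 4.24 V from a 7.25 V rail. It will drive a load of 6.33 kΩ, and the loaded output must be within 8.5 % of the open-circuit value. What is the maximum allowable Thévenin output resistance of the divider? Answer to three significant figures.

R_th ≤ 588 Ω

Loading drop = R_th/(R_th + R_L) ≤ 0.0850, so R_th ≤ R_L · ε/(1−ε) = 6.33 kΩ × 0.0850/0.9150 = 588 Ω.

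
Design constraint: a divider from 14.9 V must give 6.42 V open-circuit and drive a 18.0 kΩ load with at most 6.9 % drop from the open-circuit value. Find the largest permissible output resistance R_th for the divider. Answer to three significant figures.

Loading drop = R_th/(R_th + R_L) ≤ 0.0690, so R_th ≤ R_L · ε/(1−ε) = 18.0 kΩ × 0.0690/0.9310 = 1.33 kΩ.

R_th ≤ 1.33 kΩ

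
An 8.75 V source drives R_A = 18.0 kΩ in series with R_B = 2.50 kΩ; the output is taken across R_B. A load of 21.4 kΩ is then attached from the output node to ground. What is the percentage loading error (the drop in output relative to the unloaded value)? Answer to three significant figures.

9.30 %

Unloaded V = 8.75 × 2.50/20.50 = 1.0671 V.
Loaded: R_B‖R_L = 2.238 kΩ, giving V = 8.75 × 2.238/20.24 = 0.96780 V.
Drop = (1.0671 − 0.96780) / 1.0671 = 9.30 %.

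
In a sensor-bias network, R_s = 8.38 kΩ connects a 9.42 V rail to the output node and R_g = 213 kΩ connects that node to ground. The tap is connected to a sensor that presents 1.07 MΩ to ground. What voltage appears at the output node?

The load sits in parallel with R_g: R_g‖R_L = (213 × 1070) / (213 + 1070) = 177.6 kΩ.
V_out = 9.42 × 177.6 / (8.38 + 177.6) = 9.42 × 177.6/186.0 = 9.00 V.

V_out ≈ 9.00 V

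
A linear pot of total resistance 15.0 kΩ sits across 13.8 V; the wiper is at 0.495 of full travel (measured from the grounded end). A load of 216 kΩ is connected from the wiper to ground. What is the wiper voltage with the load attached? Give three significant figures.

The wiper splits the pot into (1−α)R = 7.575 kΩ above and αR = 7.425 kΩ below.
Lower section ‖ load = 7.178 kΩ.
V_wiper = 13.8 × 7.178/(7.575 + 7.178) = 6.71 V.

V ≈ 6.71 V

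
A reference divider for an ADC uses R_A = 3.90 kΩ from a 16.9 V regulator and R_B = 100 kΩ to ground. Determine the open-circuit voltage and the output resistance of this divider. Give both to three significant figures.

V_th = 16.3 V, R_th = 3.75 kΩ

V_th is the open-circuit tap voltage: 16.9 × 100/(3.90 + 100) = 16.3 V.
With the supply zeroed, R_A and R_B appear in parallel from the tap: R_th = R_A‖R_B = (3.90 × 100)/103.9 = 3.75 kΩ.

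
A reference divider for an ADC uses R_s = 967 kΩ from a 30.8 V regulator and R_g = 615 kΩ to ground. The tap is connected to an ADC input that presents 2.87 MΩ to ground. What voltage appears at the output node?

V_out ≈ 10.6 V

The load sits in parallel with R_g: R_g‖R_L = (615 × 2870) / (615 + 2870) = 506.5 kΩ.
V_out = 30.8 × 506.5 / (967 + 506.5) = 30.8 × 506.5/1473 = 10.6 V.
(Unloaded it would have been 12.0 V.)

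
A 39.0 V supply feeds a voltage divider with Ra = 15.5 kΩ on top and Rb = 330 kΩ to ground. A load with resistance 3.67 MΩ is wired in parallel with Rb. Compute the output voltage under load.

The load sits in parallel with Rb: Rb‖R_L = (330 × 3670) / (330 + 3670) = 302.8 kΩ.
V_out = 39.0 × 302.8 / (15.5 + 302.8) = 39.0 × 302.8/318.3 = 37.1 V.
(Unloaded it would have been 37.3 V.)

V_out ≈ 37.1 V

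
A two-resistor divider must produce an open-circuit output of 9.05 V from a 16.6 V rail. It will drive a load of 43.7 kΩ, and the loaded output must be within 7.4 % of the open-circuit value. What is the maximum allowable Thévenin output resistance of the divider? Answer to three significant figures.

R_th ≤ 3.49 kΩ

Loading drop = R_th/(R_th + R_L) ≤ 0.0740, so R_th ≤ R_L · ε/(1−ε) = 43.7 kΩ × 0.0740/0.9260 = 3.49 kΩ.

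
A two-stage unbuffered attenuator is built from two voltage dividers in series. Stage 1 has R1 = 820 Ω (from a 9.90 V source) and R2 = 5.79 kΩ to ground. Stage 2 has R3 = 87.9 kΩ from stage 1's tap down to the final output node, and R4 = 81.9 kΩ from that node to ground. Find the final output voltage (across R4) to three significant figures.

V_out ≈ 4.17 V

Stage 2 presents R3+R4 = 169800 Ω as a load on stage 1's tap.
Stage 1's lower leg becomes R2‖(R3+R4) = 5599 Ω, so V_mid = 9.90 × 5599/6419 = 8.635 V.
Stage 2 is itself unloaded: V_out = V_mid × R4/(R3+R4) = 8.635 × 81900/169800 = 4.17 V.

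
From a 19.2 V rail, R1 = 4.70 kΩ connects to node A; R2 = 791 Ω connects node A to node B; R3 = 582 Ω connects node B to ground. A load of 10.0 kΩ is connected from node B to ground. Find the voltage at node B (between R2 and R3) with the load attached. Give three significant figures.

At node B, R3 is in parallel with the load: R3‖R_L = 550.0 Ω.
Below node A the resistance is R2 + (R3‖R_L) = 1341 Ω, so V_A = 19.2 × 1341/6041 = 4.262 V.
Then V_B = V_A × (R3‖R_L)/(R2 + R3‖R_L) = 4.262 × 550.0/1341 = 1.75 V.

V ≈ 1.75 V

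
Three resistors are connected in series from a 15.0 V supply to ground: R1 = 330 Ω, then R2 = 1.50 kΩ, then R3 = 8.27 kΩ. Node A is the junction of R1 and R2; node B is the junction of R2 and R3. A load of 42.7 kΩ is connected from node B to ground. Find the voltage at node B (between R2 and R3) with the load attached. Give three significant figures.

V ≈ 11.9 V

At node B, R3 is in parallel with the load: R3‖R_L = 6928 Ω.
Below node A the resistance is R2 + (R3‖R_L) = 8428 Ω, so V_A = 15.0 × 8428/8758 = 14.43 V.
Then V_B = V_A × (R3‖R_L)/(R2 + R3‖R_L) = 14.43 × 6928/8428 = 11.9 V.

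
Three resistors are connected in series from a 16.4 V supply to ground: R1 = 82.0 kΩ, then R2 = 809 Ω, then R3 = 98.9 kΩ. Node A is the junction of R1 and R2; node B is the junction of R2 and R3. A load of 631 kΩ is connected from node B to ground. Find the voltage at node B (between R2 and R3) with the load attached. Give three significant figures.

V ≈ 8.33 V

At node B, R3 is in parallel with the load: R3‖R_L = 85500 Ω.
Below node A the resistance is R2 + (R3‖R_L) = 86310 Ω, so V_A = 16.4 × 86310/168300 = 8.410 V.
Then V_B = V_A × (R3‖R_L)/(R2 + R3‖R_L) = 8.410 × 85500/86310 = 8.33 V.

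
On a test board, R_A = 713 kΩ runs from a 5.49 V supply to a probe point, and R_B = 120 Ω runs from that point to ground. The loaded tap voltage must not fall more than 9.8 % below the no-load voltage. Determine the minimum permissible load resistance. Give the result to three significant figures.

Output resistance R_th = R_A‖R_B = (713000 × 120)/713100 = 120.0 Ω.
The fractional drop is R_th/(R_th + R_L); requiring this ≤ 0.0980 gives R_L ≥ R_th(1/0.0980 − 1) = 120.0 × 9.204 = 1.10 kΩ.

R_L(min) ≈ 1.10 kΩ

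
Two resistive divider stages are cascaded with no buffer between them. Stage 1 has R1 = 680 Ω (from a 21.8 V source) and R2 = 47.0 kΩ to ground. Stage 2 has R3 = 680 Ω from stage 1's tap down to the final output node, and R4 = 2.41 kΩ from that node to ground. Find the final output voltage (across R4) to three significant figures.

Stage 2 presents R3+R4 = 3090 Ω as a load on stage 1's tap.
Stage 1's lower leg becomes R2‖(R3+R4) = 2899 Ω, so V_mid = 21.8 × 2899/3579 = 17.66 V.
Stage 2 is itself unloaded: V_out = V_mid × R4/(R3+R4) = 17.66 × 2410/3090 = 13.8 V.

V_out ≈ 13.8 V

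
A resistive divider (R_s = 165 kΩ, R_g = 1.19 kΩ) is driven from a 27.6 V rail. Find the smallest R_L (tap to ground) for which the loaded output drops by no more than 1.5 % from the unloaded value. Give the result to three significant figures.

R_L(min) ≈ 77.6 kΩ

Output resistance R_th = R_s‖R_g = (165 × 1.19)/166.2 = 1.181 kΩ.
The fractional drop is R_th/(R_th + R_L); requiring this ≤ 0.0150 gives R_L ≥ R_th(1/0.0150 − 1) = 1.181 × 65.67 = 77.6 kΩ.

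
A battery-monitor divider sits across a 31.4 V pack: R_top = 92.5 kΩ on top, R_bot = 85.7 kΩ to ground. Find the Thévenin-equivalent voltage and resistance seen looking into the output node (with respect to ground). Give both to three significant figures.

V_th is the open-circuit tap voltage: 31.4 × 85.7/(92.5 + 85.7) = 15.1 V.
With the supply zeroed, R_top and R_bot appear in parallel from the tap: R_th = R_top‖R_bot = (92.5 × 85.7)/178.2 = 44.5 kΩ.

V_th = 15.1 V, R_th = 44.5 kΩ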